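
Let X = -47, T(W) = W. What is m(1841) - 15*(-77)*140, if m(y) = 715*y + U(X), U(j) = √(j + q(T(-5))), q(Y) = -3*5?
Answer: 1478015 + I*√62 ≈ 1.478e+6 + 7.874*I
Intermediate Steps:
q(Y) = -15
U(j) = √(-15 + j) (U(j) = √(j - 15) = √(-15 + j))
m(y) = 715*y + I*√62 (m(y) = 715*y + √(-15 - 47) = 715*y + √(-62) = 715*y + I*√62)
m(1841) - 15*(-77)*140 = (715*1841 + I*√62) - 15*(-77)*140 = (1316315 + I*√62) + 1155*140 = (1316315 + I*√62) + 161700 = 1478015 + I*√62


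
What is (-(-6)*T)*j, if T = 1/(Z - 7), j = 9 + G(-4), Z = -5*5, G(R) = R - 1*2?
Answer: -9/16 ≈ -0.56250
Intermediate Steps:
G(R) = -2 + R (G(R) = R - 2 = -2 + R)
Z = -25
j = 3 (j = 9 + (-2 - 4) = 9 - 6 = 3)
T = -1/32 (T = 1/(-25 - 7) = 1/(-32) = -1/32 ≈ -0.031250)
(-(-6)*T)*j = -(-6)*(-1)/32*3 = -6*1/32*3 = -3/16*3 = -9/16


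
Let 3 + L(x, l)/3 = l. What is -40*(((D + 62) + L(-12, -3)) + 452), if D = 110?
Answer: -24240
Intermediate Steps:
L(x, l) = -9 + 3*l
-40*(((D + 62) + L(-12, -3)) + 452) = -40*(((110 + 62) + (-9 + 3*(-3))) + 452) = -40*((172 + (-9 - 9)) + 452) = -40*((172 - 18) + 452) = -40*(154 + 452) = -40*606 = -24240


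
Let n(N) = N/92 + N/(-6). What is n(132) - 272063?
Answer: -6257922/23 ≈ -2.7208e+5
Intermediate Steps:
n(N) = -43*N/276 (n(N) = N*(1/92) + N*(-⅙) = N/92 - N/6 = -43*N/276)
n(132) - 272063 = -43/276*132 - 272063 = -473/23 - 272063 = -6257922/23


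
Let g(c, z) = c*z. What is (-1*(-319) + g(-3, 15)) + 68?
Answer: 342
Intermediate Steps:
(-1*(-319) + g(-3, 15)) + 68 = (-1*(-319) - 3*15) + 68 = (319 - 45) + 68 = 274 + 68 = 342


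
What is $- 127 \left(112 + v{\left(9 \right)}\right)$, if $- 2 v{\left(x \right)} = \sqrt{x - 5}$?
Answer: $-14097$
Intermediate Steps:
$v{\left(x \right)} = - \frac{\sqrt{-5 + x}}{2}$ ($v{\left(x \right)} = - \frac{\sqrt{x - 5}}{2} = - \frac{\sqrt{-5 + x}}{2}$)
$- 127 \left(112 + v{\left(9 \right)}\right) = - 127 \left(112 - \frac{\sqrt{-5 + 9}}{2}\right) = - 127 \left(112 - \frac{\sqrt{4}}{2}\right) = - 127 \left(112 - 1\right) = \left(-127\right) 111 = -14097$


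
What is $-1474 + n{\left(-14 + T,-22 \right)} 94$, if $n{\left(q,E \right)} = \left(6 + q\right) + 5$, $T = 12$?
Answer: $-628$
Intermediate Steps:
$n{\left(q,E \right)} = 11 + q$
$-1474 + n{\left(-14 + T,-22 \right)} 94 = -1474 + \left(11 + \left(-14 + 12\right)\right) 94 = -1474 + \left(11 - 2\right) 94 = -1474 + 9 \cdot 94 = -1474 + 846 = -628$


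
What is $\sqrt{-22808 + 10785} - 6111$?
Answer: $-6111 + i \sqrt{12023} \approx -6111.0 + 109.65 i$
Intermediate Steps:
$\sqrt{-22808 + 10785} - 6111 = \sqrt{-12023} - 6111 = i \sqrt{12023} - 6111 = -6111 + i \sqrt{12023}$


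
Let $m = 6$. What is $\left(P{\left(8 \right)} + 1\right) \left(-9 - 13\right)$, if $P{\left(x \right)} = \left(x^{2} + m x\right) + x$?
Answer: $-2662$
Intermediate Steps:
$P{\left(x \right)} = x^{2} + 7 x$ ($P{\left(x \right)} = \left(x^{2} + 6 x\right) + x = x^{2} + 7 x$)
$\left(P{\left(8 \right)} + 1\right) \left(-9 - 13\right) = \left(8 \left(7 + 8\right) + 1\right) \left(-9 - 13\right) = \left(8 \cdot 15 + 1\right) \left(-22\right) = \left(120 + 1\right) \left(-22\right) = 121 \left(-22\right) = -2662$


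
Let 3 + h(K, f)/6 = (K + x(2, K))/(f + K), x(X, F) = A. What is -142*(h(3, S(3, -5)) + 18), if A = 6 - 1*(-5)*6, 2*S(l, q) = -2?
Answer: -16614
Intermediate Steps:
S(l, q) = -1 (S(l, q) = (½)*(-2) = -1)
A = 36 (A = 6 + 5*6 = 6 + 30 = 36)
x(X, F) = 36
h(K, f) = -18 + 6*(36 + K)/(K + f) (h(K, f) = -18 + 6*((K + 36)/(f + K)) = -18 + 6*((36 + K)/(K + f)) = -18 + 6*(36 + K)/(K + f))
-142*(h(3, S(3, -5)) + 18) = -142*(6*(36 - 3*(-1) - 2*3)/(3 - 1) + 18) = -142*(6*(36 + 3 - 6)/2 + 18) = -142*(6*(½)*33 + 18) = -142*(99 + 18) = -142*117 = -16614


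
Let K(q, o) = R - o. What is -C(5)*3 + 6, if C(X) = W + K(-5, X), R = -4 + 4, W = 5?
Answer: 6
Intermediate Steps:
R = 0
K(q, o) = -o (K(q, o) = 0 - o = -o)
C(X) = 5 - X
-C(5)*3 + 6 = -(5 - 1*5)*3 + 6 = -(5 - 5)*3 + 6 = -0*3 + 6 = -1*0 + 6 = 0 + 6 = 6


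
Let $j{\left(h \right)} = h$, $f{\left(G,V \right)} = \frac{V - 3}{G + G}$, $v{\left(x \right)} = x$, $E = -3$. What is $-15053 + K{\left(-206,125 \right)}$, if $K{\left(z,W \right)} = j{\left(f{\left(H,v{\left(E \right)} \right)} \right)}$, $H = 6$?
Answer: $- \frac{30107}{2} \approx -15054.0$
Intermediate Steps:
$f{\left(G,V \right)} = \frac{-3 + V}{2 G}$
$K{\left(z,W \right)} = - \frac{1}{2}$ ($K{\left(z,W \right)} = \frac{-3 - 3}{2 \cdot 6} = \frac{1}{2} \cdot \frac{1}{6} \left(-6\right) = - \frac{1}{2}$)
$-15053 + K{\left(-206,125 \right)} = -15053 - \frac{1}{2} = - \frac{30107}{2}$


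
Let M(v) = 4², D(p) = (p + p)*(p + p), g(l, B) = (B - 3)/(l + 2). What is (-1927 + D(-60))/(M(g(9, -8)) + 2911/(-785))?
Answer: 9791305/9649 ≈ 1014.7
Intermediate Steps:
g(l, B) = (-3 + B)/(2 + l)
D(p) = 4*p² (D(p) = (2*p)*(2*p) = 4*p²)
M(v) = 16
(-1927 + D(-60))/(M(g(9, -8)) + 2911/(-785)) = (-1927 + 4*(-60)²)/(16 + 2911/(-785)) = (-1927 + 4*3600)/(16 + 2911*(-1/785)) = (-1927 + 14400)/(16 - 2911/785) = 12473/(9649/785) = 12473*(785/9649) = 9791305/9649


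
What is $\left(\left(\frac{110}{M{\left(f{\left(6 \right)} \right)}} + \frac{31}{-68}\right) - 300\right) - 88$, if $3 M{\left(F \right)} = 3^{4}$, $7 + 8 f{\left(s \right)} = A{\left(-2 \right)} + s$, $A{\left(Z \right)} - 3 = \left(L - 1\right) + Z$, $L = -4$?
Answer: $- \frac{705725}{1836} \approx -384.38$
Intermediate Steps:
$A{\left(Z \right)} = -2 + Z$ ($A{\left(Z \right)} = 3 + \left(\left(-4 - 1\right) + Z\right) = 3 + \left(-5 + Z\right) = -2 + Z$)
$f{\left(s \right)} = - \frac{11}{8} + \frac{s}{8}$ ($f{\left(s \right)} = - \frac{7}{8} + \frac{\left(-2 - 2\right) + s}{8} = - \frac{7}{8} + \frac{-4 + s}{8} = - \frac{7}{8} + \left(- \frac{1}{2} + \frac{s}{8}\right) = - \frac{11}{8} + \frac{s}{8}$)
$M{\left(F \right)} = 27$ ($M{\left(F \right)} = \frac{3^{4}}{3} = \frac{1}{3} \cdot 81 = 27$)
$\left(\left(\frac{110}{M{\left(f{\left(6 \right)} \right)}} + \frac{31}{-68}\right) - 300\right) - 88 = \left(\left(\frac{110}{27} + \frac{31}{-68}\right) - 300\right) - 88 = \left(\left(110 \cdot \frac{1}{27} + 31 \left(- \frac{1}{68}\right)\right) - 300\right) - 88 = \left(\left(\frac{110}{27} - \frac{31}{68}\right) - 300\right) - 88 = \left(\frac{6643}{1836} - 300\right) - 88 = - \frac{544157}{1836} - 88 = - \frac{705725}{1836}$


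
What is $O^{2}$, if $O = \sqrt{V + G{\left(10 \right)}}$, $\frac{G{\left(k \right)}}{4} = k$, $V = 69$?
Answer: $109$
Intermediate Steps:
$G{\left(k \right)} = 4 k$
$O = \sqrt{109}$ ($O = \sqrt{69 + 4 \cdot 10} = \sqrt{69 + 40} = \sqrt{109} \approx 10.44$)
$O^{2} = \left(\sqrt{109}\right)^{2} = 109$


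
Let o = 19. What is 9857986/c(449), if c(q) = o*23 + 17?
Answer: 4928993/227 ≈ 21714.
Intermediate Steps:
c(q) = 454 (c(q) = 19*23 + 17 = 437 + 17 = 454)
9857986/c(449) = 9857986/454 = 9857986*(1/454) = 4928993/227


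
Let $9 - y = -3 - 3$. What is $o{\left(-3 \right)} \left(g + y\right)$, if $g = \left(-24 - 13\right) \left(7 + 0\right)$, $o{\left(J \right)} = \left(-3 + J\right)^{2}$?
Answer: $-8784$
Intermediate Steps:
$y = 15$ ($y = 9 - \left(-3 - 3\right) = 9 - -6 = 9 + 6 = 15$)
$g = -259$ ($g = \left(-37\right) 7 = -259$)
$o{\left(-3 \right)} \left(g + y\right) = \left(-3 - 3\right)^{2} \left(-259 + 15\right) = \left(-6\right)^{2} \left(-244\right) = 36 \left(-244\right) = -8784$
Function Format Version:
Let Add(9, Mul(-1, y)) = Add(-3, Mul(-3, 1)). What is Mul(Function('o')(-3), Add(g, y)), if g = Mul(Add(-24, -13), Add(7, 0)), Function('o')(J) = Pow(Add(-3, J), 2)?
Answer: -8784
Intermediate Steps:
y = 15 (y = Add(9, Mul(-1, Add(-3, Mul(-3, 1)))) = Add(9, Mul(-1, Add(-3, -3))) = Add(9, Mul(-1, -6)) = Add(9, 6) = 15)
g = -259 (g = Mul(-37, 7) = -259)
Mul(Function('o')(-3), Add(g, y)) = Mul(Pow(Add(-3, -3), 2), Add(-259, 15)) = Mul(Pow(-6, 2), -244) = Mul(36, -244) = -8784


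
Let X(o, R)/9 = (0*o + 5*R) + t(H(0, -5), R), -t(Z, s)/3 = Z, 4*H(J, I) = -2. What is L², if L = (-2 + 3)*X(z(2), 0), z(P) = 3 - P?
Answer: 729/4 ≈ 182.25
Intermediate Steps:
H(J, I) = -½ (H(J, I) = (¼)*(-2) = -½)
t(Z, s) = -3*Z
X(o, R) = 27/2 + 45*R (X(o, R) = 9*((0*o + 5*R) - 3*(-½)) = 9*((0 + 5*R) + 3/2) = 9*(5*R + 3/2) = 9*(3/2 + 5*R) = 27/2 + 45*R)
L = 27/2 (L = (-2 + 3)*(27/2 + 45*0) = 1*(27/2 + 0) = 1*(27/2) = 27/2 ≈ 13.500)
L² = (27/2)² = 729/4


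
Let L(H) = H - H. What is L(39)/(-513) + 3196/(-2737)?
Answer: -188/161 ≈ -1.1677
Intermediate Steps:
L(H) = 0
L(39)/(-513) + 3196/(-2737) = 0/(-513) + 3196/(-2737) = 0*(-1/513) + 3196*(-1/2737) = 0 - 188/161 = -188/161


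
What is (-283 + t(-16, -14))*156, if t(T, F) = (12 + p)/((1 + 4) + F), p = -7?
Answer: -132704/3 ≈ -44235.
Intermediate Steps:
t(T, F) = 5/(5 + F) (t(T, F) = (12 - 7)/((1 + 4) + F) = 5/(5 + F))
(-283 + t(-16, -14))*156 = (-283 + 5/(5 - 14))*156 = (-283 + 5/(-9))*156 = (-283 + 5*(-⅑))*156 = (-283 - 5/9)*156 = -2552/9*156 = -132704/3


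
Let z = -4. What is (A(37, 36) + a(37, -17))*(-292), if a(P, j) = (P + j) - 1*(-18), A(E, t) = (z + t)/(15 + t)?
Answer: -575240/51 ≈ -11279.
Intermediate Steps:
A(E, t) = (-4 + t)/(15 + t)
a(P, j) = 18 + P + j (a(P, j) = (P + j) + 18 = 18 + P + j)
(A(37, 36) + a(37, -17))*(-292) = ((-4 + 36)/(15 + 36) + (18 + 37 - 17))*(-292) = (32/51 + 38)*(-292) = (1970/51)*(-292) = -575240/51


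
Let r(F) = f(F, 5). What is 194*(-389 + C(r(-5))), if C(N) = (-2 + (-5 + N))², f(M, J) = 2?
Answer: -70616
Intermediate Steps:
r(F) = 2
C(N) = (-7 + N)²
194*(-389 + C(r(-5))) = 194*(-389 + (-7 + 2)²) = 194*(-389 + (-5)²) = 194*(-389 + 25) = 194*(-364) = -70616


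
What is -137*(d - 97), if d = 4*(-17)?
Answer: 22605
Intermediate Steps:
d = -68
-137*(d - 97) = -137*(-68 - 97) = -137*(-165) = 22605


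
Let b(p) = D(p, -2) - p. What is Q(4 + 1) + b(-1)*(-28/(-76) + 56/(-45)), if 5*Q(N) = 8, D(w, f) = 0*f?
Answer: 619/855 ≈ 0.72398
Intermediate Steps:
D(w, f) = 0
b(p) = -p (b(p) = 0 - p = -p)
Q(N) = 8/5 (Q(N) = (⅕)*8 = 8/5)
Q(4 + 1) + b(-1)*(-28/(-76) + 56/(-45)) = 8/5 + (-1*(-1))*(-28/(-76) + 56/(-45)) = 8/5 + 1*(-28*(-1/76) + 56*(-1/45)) = 8/5 + 1*(7/19 - 56/45) = 8/5 + 1*(-749/855) = 8/5 - 749/855 = 619/855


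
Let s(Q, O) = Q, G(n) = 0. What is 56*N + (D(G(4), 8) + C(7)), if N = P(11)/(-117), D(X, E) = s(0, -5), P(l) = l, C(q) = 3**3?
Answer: 2543/117 ≈ 21.735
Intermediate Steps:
C(q) = 27
D(X, E) = 0
N = -11/117 (N = 11/(-117) = 11*(-1/117) = -11/117 ≈ -0.094017)
56*N + (D(G(4), 8) + C(7)) = 56*(-11/117) + (0 + 27) = -616/117 + 27 = 2543/117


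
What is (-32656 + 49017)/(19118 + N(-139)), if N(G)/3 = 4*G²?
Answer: 16361/250970 ≈ 0.065191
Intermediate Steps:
N(G) = 12*G² (N(G) = 3*(4*G²) = 12*G²)
(-32656 + 49017)/(19118 + N(-139)) = (-32656 + 49017)/(19118 + 12*(-139)²) = 16361/(19118 + 12*19321) = 16361/(19118 + 231852) = 16361/250970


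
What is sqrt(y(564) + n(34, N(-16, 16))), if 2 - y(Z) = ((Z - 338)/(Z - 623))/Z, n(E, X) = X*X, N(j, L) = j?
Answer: 11*sqrt(590266326)/16638 ≈ 16.063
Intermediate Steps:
n(E, X) = X**2
y(Z) = 2 - (-338 + Z)/(Z*(-623 + Z)) (y(Z) = 2 - (Z - 338)/(Z - 623)/Z = 2 - (-338 + Z)/(-623 + Z)/Z = 2 - (-338 + Z)/(Z*(-623 + Z)))
sqrt(y(564) + n(34, N(-16, 16))) = sqrt((338 - 1247*564 + 2*564**2)/(564*(-623 + 564)) + (-16)**2) = sqrt((1/564)*(338 - 703308 + 2*318096)/(-59) + 256) = sqrt((1/564)*(-1/59)*(338 - 703308 + 636192) + 256) = sqrt((1/564)*(-1/59)*(-66778) + 256) = sqrt(33389/16638 + 256) = sqrt(4292717/16638) = 11*sqrt(590266326)/16638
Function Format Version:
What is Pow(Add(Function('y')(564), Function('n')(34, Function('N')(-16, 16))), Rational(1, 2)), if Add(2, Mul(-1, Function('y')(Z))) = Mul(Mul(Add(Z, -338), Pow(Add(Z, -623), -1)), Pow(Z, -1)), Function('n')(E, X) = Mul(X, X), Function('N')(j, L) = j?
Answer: Mul(Rational(11, 16638), Pow(590266326, Rational(1, 2))) ≈ 16.063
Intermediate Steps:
Function('n')(E, X) = Pow(X, 2)
Function('y')(Z) = Add(2, Mul(-1, Pow(Z, -1), Pow(Add(-623, Z), -1), Add(-338, Z))) (Function('y')(Z) = Add(2, Mul(-1, Mul(Mul(Add(Z, -338), Pow(Add(Z, -623), -1)), Pow(Z, -1)))) = Add(2, Mul(-1, Mul(Mul(Add(-338, Z), Pow(Add(-623, Z), -1)), Pow(Z, -1)))) = Add(2, Mul(-1, Mul(Mul(Pow(Add(-623, Z), -1), Add(-338, Z)), Pow(Z, -1)))) = Add(2, Mul(-1, Mul(Pow(Z, -1), Pow(Add(-623, Z), -1), Add(-338, Z)))) = Add(2, Mul(-1, Pow(Z, -1), Pow(Add(-623, Z), -1), Add(-338, Z))))
Pow(Add(Function('y')(564), Function('n')(34, Function('N')(-16, 16))), Rational(1, 2)) = Pow(Add(Mul(Pow(564, -1), Pow(Add(-623, 564), -1), Add(338, Mul(-1247, 564), Mul(2, Pow(564, 2)))), Pow(-16, 2)), Rational(1, 2)) = Pow(Add(Mul(Rational(1, 564), Pow(-59, -1), Add(338, -703308, Mul(2, 318096))), 256), Rational(1, 2)) = Pow(Add(Mul(Rational(1, 564), Rational(-1, 59), Add(338, -703308, 636192)), 256), Rational(1, 2)) = Pow(Add(Mul(Rational(1, 564), Rational(-1, 59), -66778), 256), Rational(1, 2)) = Pow(Add(Rational(33389, 16638), 256), Rational(1, 2)) = Pow(Rational(4292717, 16638), Rational(1, 2)) = Mul(Rational(11, 16638), Pow(590266326, Rational(1, 2)))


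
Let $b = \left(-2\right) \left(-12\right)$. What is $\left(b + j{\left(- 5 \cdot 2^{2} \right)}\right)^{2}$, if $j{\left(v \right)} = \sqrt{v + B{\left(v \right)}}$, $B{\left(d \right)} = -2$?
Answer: $\left(24 + i \sqrt{22}\right)^{2} \approx 554.0 + 225.14 i$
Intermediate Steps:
$b = 24$
$j{\left(v \right)} = \sqrt{-2 + v}$ ($j{\left(v \right)} = \sqrt{v - 2} = \sqrt{-2 + v}$)
$\left(b + j{\left(- 5 \cdot 2^{2} \right)}\right)^{2} = \left(24 + \sqrt{-2 - 5 \cdot 2^{2}}\right)^{2} = \left(24 + \sqrt{-2 - 20}\right)^{2} = \left(24 + \sqrt{-22}\right)^{2} = \left(24 + i \sqrt{22}\right)^{2}$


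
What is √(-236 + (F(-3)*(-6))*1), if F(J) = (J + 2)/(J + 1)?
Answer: I*√239 ≈ 15.46*I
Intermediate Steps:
F(J) = (2 + J)/(1 + J)
√(-236 + (F(-3)*(-6))*1) = √(-236 + (((2 - 3)/(1 - 3))*(-6))*1) = √(-236 + ((-1/(-2))*(-6))*1) = √(-236 + (-½*(-1)*(-6))*1) = √(-236 + ((½)*(-6))*1) = √(-236 - 3*1) = √(-236 - 3) = √(-239) = I*√239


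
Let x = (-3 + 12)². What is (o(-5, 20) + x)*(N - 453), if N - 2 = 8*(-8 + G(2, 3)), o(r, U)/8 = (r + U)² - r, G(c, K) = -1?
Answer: -1004683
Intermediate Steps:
x = 81 (x = 9² = 81)
o(r, U) = -8*r + 8*(U + r)² (o(r, U) = 8*((r + U)² - r) = 8*((U + r)² - r) = -8*r + 8*(U + r)²)
N = -70 (N = 2 + 8*(-8 - 1) = 2 + 8*(-9) = 2 - 72 = -70)
(o(-5, 20) + x)*(N - 453) = ((-8*(-5) + 8*(20 - 5)²) + 81)*(-70 - 453) = ((40 + 8*15²) + 81)*(-523) = ((40 + 8*225) + 81)*(-523) = ((40 + 1800) + 81)*(-523) = (1840 + 81)*(-523) = 1921*(-523) = -1004683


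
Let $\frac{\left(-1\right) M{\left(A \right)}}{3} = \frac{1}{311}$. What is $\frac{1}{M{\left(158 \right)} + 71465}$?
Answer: $\frac{311}{22225612} \approx 1.3993 \cdot 10^{-5}$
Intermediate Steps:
$M{\left(A \right)} = - \frac{3}{311}$
$\frac{1}{M{\left(158 \right)} + 71465} = \frac{1}{- \frac{3}{311} + 71465} = \frac{1}{\frac{22225612}{311}} = \frac{311}{22225612}$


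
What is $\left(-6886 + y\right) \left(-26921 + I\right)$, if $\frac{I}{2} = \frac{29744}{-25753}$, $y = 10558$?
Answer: $- \frac{195846402744}{1981} \approx -9.8862 \cdot 10^{7}$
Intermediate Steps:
$I = - \frac{4576}{1981}$ ($I = 2 \frac{29744}{-25753} = 2 \cdot 29744 \left(- \frac{1}{25753}\right) = 2 \left(- \frac{2288}{1981}\right) = - \frac{4576}{1981} \approx -2.3099$)
$\left(-6886 + y\right) \left(-26921 + I\right) = \left(-6886 + 10558\right) \left(-26921 - \frac{4576}{1981}\right) = 3672 \left(- \frac{53335077}{1981}\right) = - \frac{195846402744}{1981}$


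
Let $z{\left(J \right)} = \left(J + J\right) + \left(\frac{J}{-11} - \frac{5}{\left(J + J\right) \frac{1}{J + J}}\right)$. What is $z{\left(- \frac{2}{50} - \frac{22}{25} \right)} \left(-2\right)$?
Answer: $\frac{3716}{275} \approx 13.513$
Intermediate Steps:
$z{\left(J \right)} = -5 + \frac{21 J}{11}$ ($z{\left(J \right)} = 2 J + \left(J \left(- \frac{1}{11}\right) - \frac{5}{2 J \frac{1}{2 J}}\right) = 2 J - \left(5 + \frac{J}{11}\right) = -5 + \frac{21 J}{11}$)
$z{\left(- \frac{2}{50} - \frac{22}{25} \right)} \left(-2\right) = \left(-5 + \frac{21 \left(- \frac{2}{50} - \frac{22}{25}\right)}{11}\right) \left(-2\right) = \left(-5 + \frac{21 \left(\left(-2\right) \frac{1}{50} - \frac{22}{25}\right)}{11}\right) \left(-2\right) = \left(-5 + \frac{21 \left(- \frac{1}{25} - \frac{22}{25}\right)}{11}\right) \left(-2\right) = \left(-5 + \frac{21}{11} \left(- \frac{23}{25}\right)\right) \left(-2\right) = \left(-5 - \frac{483}{275}\right) \left(-2\right) = \left(- \frac{1858}{275}\right) \left(-2\right) = \frac{3716}{275}$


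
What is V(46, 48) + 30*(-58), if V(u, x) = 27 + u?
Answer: -1667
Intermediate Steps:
V(46, 48) + 30*(-58) = (27 + 46) + 30*(-58) = 73 - 1740 = -1667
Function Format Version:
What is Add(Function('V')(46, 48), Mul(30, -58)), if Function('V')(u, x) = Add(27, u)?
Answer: -1667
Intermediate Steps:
Add(Function('V')(46, 48), Mul(30, -58)) = Add(Add(27, 46), Mul(30, -58)) = Add(73, -1740) = -1667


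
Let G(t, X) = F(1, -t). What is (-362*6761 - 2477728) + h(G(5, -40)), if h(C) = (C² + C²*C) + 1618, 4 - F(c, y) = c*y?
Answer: -4922782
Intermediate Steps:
F(c, y) = 4 - c*y
G(t, X) = 4 + t (G(t, X) = 4 - 1*1*(-t) = 4 + t)
h(C) = 1618 + C² + C³ (h(C) = (C² + C³) + 1618 = 1618 + C² + C³)
(-362*6761 - 2477728) + h(G(5, -40)) = (-362*6761 - 2477728) + (1618 + (4 + 5)² + (4 + 5)³) = (-2447482 - 2477728) + (1618 + 9² + 9³) = -4925210 + (1618 + 81 + 729) = -4925210 + 2428 = -4922782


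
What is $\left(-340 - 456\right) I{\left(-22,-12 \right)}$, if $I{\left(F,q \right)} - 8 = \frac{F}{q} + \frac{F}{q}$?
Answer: $- \frac{27860}{3} \approx -9286.7$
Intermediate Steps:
$I{\left(F,q \right)} = 8 + \frac{2 F}{q}$ ($I{\left(F,q \right)} = 8 + \left(\frac{F}{q} + \frac{F}{q}\right) = 8 + \frac{2 F}{q}$)
$\left(-340 - 456\right) I{\left(-22,-12 \right)} = \left(-340 - 456\right) \left(8 + 2 \left(-22\right) \frac{1}{-12}\right) = - 796 \left(8 + 2 \left(-22\right) \left(- \frac{1}{12}\right)\right) = - 796 \left(8 + \frac{11}{3}\right) = \left(-796\right) \frac{35}{3} = - \frac{27860}{3}$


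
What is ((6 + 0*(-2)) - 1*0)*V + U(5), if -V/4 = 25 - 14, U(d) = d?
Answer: -259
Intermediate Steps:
V = -44 (V = -4*(25 - 14) = -4*11 = -44)
((6 + 0*(-2)) - 1*0)*V + U(5) = ((6 + 0*(-2)) - 1*0)*(-44) + 5 = ((6 + 0) + 0)*(-44) + 5 = (6 + 0)*(-44) + 5 = 6*(-44) + 5 = -264 + 5 = -259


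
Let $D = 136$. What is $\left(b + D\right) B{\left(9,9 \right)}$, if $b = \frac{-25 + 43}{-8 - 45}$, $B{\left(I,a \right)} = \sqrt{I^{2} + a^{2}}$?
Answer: $\frac{64710 \sqrt{2}}{53} \approx 1726.7$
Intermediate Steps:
$b = - \frac{18}{53}$ ($b = \frac{18}{-53} = 18 \left(- \frac{1}{53}\right) = - \frac{18}{53} \approx -0.33962$)
$\left(b + D\right) B{\left(9,9 \right)} = \left(- \frac{18}{53} + 136\right) \sqrt{9^{2} + 9^{2}} = \frac{7190 \sqrt{81 + 81}}{53} = \frac{7190 \sqrt{162}}{53} = \frac{7190 \cdot 9 \sqrt{2}}{53} = \frac{64710 \sqrt{2}}{53}$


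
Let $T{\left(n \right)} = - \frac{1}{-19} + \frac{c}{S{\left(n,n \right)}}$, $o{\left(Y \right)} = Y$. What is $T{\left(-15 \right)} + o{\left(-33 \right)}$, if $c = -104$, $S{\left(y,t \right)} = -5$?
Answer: $- \frac{1154}{95} \approx -12.147$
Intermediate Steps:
$T{\left(n \right)} = \frac{1981}{95}$ ($T{\left(n \right)} = - \frac{1}{-19} - \frac{104}{-5} = \left(-1\right) \left(- \frac{1}{19}\right) - - \frac{104}{5} = \frac{1}{19} + \frac{104}{5} = \frac{1981}{95}$)
$T{\left(-15 \right)} + o{\left(-33 \right)} = \frac{1981}{95} - 33 = - \frac{1154}{95}$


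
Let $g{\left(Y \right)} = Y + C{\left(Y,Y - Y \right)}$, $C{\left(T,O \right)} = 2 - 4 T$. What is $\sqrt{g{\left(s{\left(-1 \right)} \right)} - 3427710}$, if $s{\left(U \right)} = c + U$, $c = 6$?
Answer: $i \sqrt{3427723} \approx 1851.4 i$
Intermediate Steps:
$s{\left(U \right)} = 6 + U$
$g{\left(Y \right)} = 2 - 3 Y$ ($g{\left(Y \right)} = Y - \left(-2 + 4 Y\right) = 2 - 3 Y$)
$\sqrt{g{\left(s{\left(-1 \right)} \right)} - 3427710} = \sqrt{\left(2 - 3 \left(6 - 1\right)\right) - 3427710} = \sqrt{\left(2 - 15\right) - 3427710} = \sqrt{-13 - 3427710} = \sqrt{-3427723} = i \sqrt{3427723}$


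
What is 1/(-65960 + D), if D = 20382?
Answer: -1/45578 ≈ -2.1940e-5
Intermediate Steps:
1/(-65960 + D) = 1/(-65960 + 20382) = 1/(-45578) = -1/45578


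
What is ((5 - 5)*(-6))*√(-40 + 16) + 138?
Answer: 138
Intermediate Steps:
((5 - 5)*(-6))*√(-40 + 16) + 138 = (0*(-6))*√(-24) + 138 = 0*(2*I*√6) + 138 = 0 + 138 = 138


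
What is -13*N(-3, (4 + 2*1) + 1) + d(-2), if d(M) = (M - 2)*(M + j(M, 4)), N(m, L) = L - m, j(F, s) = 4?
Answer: -138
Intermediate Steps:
d(M) = (-2 + M)*(4 + M) (d(M) = (M - 2)*(M + 4) = (-2 + M)*(4 + M))
-13*N(-3, (4 + 2*1) + 1) + d(-2) = -13*(((4 + 2*1) + 1) - 1*(-3)) + (-8 + (-2)² + 2*(-2)) = -13*(((4 + 2) + 1) + 3) + (-8 + 4 - 4) = -13*((6 + 1) + 3) - 8 = -13*(7 + 3) - 8 = -13*10 - 8 = -130 - 8 = -138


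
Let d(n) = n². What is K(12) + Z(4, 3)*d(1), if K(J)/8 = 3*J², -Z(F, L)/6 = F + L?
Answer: 3414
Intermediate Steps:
Z(F, L) = -6*F - 6*L (Z(F, L) = -6*(F + L) = -6*F - 6*L)
K(J) = 24*J² (K(J) = 8*(3*J²) = 24*J²)
K(12) + Z(4, 3)*d(1) = 24*12² + (-6*4 - 6*3)*1² = 24*144 + (-24 - 18)*1 = 3456 - 42*1 = 3456 - 42 = 3414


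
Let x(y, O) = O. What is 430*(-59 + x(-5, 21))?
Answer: -16340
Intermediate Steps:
430*(-59 + x(-5, 21)) = 430*(-59 + 21) = 430*(-38) = -16340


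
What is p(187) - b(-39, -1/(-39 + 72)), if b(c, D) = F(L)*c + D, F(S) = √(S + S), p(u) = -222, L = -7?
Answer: -7325/33 + 39*I*√14 ≈ -221.97 + 145.92*I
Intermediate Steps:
F(S) = √2*√S (F(S) = √(2*S) = √2*√S)
b(c, D) = D + I*c*√14 (b(c, D) = (√2*√(-7))*c + D = (√2*(I*√7))*c + D = (I*√14)*c + D = I*c*√14 + D = D + I*c*√14)
p(187) - b(-39, -1/(-39 + 72)) = -222 - (-1/(-39 + 72) + I*(-39)*√14) = -222 - (-1/33 - 39*I*√14) = -222 + (1/33 + 39*I*√14) = -7325/33 + 39*I*√14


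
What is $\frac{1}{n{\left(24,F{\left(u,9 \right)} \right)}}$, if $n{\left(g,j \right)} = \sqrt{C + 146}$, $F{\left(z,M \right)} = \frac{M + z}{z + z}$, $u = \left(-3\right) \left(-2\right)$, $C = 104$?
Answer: $\frac{\sqrt{10}}{50} \approx 0.063246$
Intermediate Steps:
$u = 6$
$F{\left(z,M \right)} = \frac{M + z}{2 z}$
$n{\left(g,j \right)} = 5 \sqrt{10}$ ($n{\left(g,j \right)} = \sqrt{104 + 146} = \sqrt{250} = 5 \sqrt{10}$)
$\frac{1}{n{\left(24,F{\left(u,9 \right)} \right)}} = \frac{1}{5 \sqrt{10}} = \frac{\sqrt{10}}{50}$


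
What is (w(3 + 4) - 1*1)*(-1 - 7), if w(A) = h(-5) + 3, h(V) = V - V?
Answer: -16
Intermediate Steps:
h(V) = 0
w(A) = 3 (w(A) = 0 + 3 = 3)
(w(3 + 4) - 1*1)*(-1 - 7) = (3 - 1*1)*(-1 - 7) = (3 - 1)*(-8) = 2*(-8) = -16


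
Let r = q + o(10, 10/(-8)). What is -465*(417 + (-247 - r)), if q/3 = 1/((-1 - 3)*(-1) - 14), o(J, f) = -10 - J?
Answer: -176979/2 ≈ -88490.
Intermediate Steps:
q = -3/10 (q = 3/((-1 - 3)*(-1) - 14) = 3/(-4*(-1) - 14) = 3/(4 - 14) = 3/(-10) = 3*(-⅒) = -3/10 ≈ -0.30000)
r = -203/10 (r = -3/10 + (-10 - 1*10) = -3/10 + (-10 - 10) = -3/10 - 20 = -203/10 ≈ -20.300)
-465*(417 + (-247 - r)) = -465*(417 + (-247 - 1*(-203/10))) = -465*(417 + (-247 + 203/10)) = -465*(417 - 2267/10) = -465*1903/10 = -176979/2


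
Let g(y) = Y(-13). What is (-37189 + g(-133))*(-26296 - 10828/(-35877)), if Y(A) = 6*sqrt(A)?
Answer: 35084502902396/35877 - 1886821528*I*sqrt(13)/11959 ≈ 9.7791e+8 - 5.6886e+5*I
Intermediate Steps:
g(y) = 6*I*sqrt(13) (g(y) = 6*sqrt(-13) = 6*(I*sqrt(13)) = 6*I*sqrt(13))
(-37189 + g(-133))*(-26296 - 10828/(-35877)) = (-37189 + 6*I*sqrt(13))*(-26296 - 10828/(-35877)) = (-37189 + 6*I*sqrt(13))*(-26296 - 10828*(-1/35877)) = (-37189 + 6*I*sqrt(13))*(-26296 + 10828/35877) = (-37189 + 6*I*sqrt(13))*(-943410764/35877) = 35084502902396/35877 - 1886821528*I*sqrt(13)/11959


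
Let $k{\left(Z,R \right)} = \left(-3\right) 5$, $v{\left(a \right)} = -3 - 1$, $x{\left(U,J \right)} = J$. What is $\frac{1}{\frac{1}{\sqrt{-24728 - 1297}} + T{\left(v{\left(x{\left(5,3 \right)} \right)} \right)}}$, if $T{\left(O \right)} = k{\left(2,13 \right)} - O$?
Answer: $- \frac{286275}{3149026} + \frac{5 i \sqrt{1041}}{3149026} \approx -0.090909 + 5.1229 \cdot 10^{-5} i$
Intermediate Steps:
$v{\left(a \right)} = -4$
$k{\left(Z,R \right)} = -15$
$T{\left(O \right)} = -15 - O$
$\frac{1}{\frac{1}{\sqrt{-24728 - 1297}} + T{\left(v{\left(x{\left(5,3 \right)} \right)} \right)}} = \frac{1}{\frac{1}{\sqrt{-24728 - 1297}} - 11} = \frac{1}{\frac{1}{\sqrt{-26025}} + \left(-15 + 4\right)} = \frac{1}{\frac{1}{5 i \sqrt{1041}} - 11} = \frac{1}{- \frac{i \sqrt{1041}}{5205} - 11} = \frac{1}{-11 - \frac{i \sqrt{1041}}{5205}}$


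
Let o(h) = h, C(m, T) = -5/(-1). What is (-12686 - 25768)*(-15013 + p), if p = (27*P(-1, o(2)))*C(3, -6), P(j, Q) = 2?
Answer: 566927322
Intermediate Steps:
C(m, T) = 5 (C(m, T) = -5*(-1) = 5)
p = 270 (p = (27*2)*5 = 54*5 = 270)
(-12686 - 25768)*(-15013 + p) = (-12686 - 25768)*(-15013 + 270) = -38454*(-14743) = 566927322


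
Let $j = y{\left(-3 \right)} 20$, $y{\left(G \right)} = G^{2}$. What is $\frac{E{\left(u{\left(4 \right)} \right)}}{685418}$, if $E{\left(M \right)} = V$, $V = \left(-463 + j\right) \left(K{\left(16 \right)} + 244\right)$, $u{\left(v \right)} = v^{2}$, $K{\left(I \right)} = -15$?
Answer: $- \frac{64807}{685418} \approx -0.094551$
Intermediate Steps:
$j = 180$ ($j = \left(-3\right)^{2} \cdot 20 = 9 \cdot 20 = 180$)
$V = -64807$ ($V = \left(-463 + 180\right) \left(-15 + 244\right) = \left(-283\right) 229 = -64807$)
$E{\left(M \right)} = -64807$
$\frac{E{\left(u{\left(4 \right)} \right)}}{685418} = - \frac{64807}{685418}$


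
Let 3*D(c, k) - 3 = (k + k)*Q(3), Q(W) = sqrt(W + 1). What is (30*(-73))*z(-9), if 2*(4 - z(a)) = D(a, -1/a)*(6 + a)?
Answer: -37595/3 ≈ -12532.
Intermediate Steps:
Q(W) = sqrt(1 + W)
D(c, k) = 1 + 4*k/3 (D(c, k) = 1 + ((k + k)*sqrt(1 + 3))/3 = 1 + ((2*k)*sqrt(4))/3 = 1 + ((2*k)*2)/3 = 1 + (4*k)/3 = 1 + 4*k/3)
z(a) = 4 - (1 - 4/(3*a))*(6 + a)/2 (z(a) = 4 - (1 + 4*(-1/a)/3)*(6 + a)/2 = 4 - (1 - 4/(3*a))*(6 + a)/2)
(30*(-73))*z(-9) = (30*(-73))*(5/3 + 4/(-9) - 1/2*(-9)) = -2190*(5/3 + 4*(-1/9) + 9/2) = -2190*(5/3 - 4/9 + 9/2) = -2190*103/18 = -37595/3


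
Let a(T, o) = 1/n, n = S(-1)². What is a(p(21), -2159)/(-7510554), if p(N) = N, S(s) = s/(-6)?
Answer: -2/417253 ≈ -4.7933e-6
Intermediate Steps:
S(s) = -s/6 (S(s) = s*(-⅙) = -s/6)
n = 1/36 (n = (-⅙*(-1))² = (⅙)² = 1/36 ≈ 0.027778)
a(T, o) = 36 (a(T, o) = 1/(1/36) = 36)
a(p(21), -2159)/(-7510554) = 36/(-7510554) = 36*(-1/7510554) = -2/417253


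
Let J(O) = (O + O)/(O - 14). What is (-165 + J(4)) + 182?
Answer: 81/5 ≈ 16.200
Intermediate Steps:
J(O) = 2*O/(-14 + O) (J(O) = (2*O)/(-14 + O) = 2*O/(-14 + O))
(-165 + J(4)) + 182 = (-165 + 2*4/(-14 + 4)) + 182 = (-165 + 2*4/(-10)) + 182 = (-165 + 2*4*(-⅒)) + 182 = (-165 - ⅘) + 182 = -829/5 + 182 = 81/5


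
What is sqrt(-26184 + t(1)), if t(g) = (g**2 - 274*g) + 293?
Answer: 2*I*sqrt(6541) ≈ 161.75*I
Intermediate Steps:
t(g) = 293 + g**2 - 274*g
sqrt(-26184 + t(1)) = sqrt(-26184 + (293 + 1**2 - 274*1)) = sqrt(-26184 + (293 + 1 - 274)) = sqrt(-26184 + 20) = sqrt(-26164) = 2*I*sqrt(6541)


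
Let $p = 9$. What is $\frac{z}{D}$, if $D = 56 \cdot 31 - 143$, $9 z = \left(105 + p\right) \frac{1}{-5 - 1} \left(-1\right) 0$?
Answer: $0$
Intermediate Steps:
$z = 0$ ($z = \frac{\left(105 + 9\right) \frac{1}{-5 - 1} \left(-1\right) 0}{9} = \frac{114 \frac{1}{-6} \left(-1\right) 0}{9} = \frac{114 \left(- \frac{1}{6}\right) \left(-1\right) 0}{9} = \frac{114 \cdot \frac{1}{6} \cdot 0}{9} = \frac{114 \cdot 0}{9} = \frac{1}{9} \cdot 0 = 0$)
$D = 1593$ ($D = 1736 - 143 = 1593$)
$\frac{z}{D} = \frac{0}{1593} = 0 \cdot \frac{1}{1593} = 0$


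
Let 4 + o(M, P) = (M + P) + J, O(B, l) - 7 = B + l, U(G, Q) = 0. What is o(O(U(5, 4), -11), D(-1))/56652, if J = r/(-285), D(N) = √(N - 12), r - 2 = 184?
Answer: -137/896990 + I*√13/56652 ≈ -0.00015273 + 6.3644e-5*I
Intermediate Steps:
r = 186 (r = 2 + 184 = 186)
D(N) = √(-12 + N)
J = -62/95 (J = 186/(-285) = 186*(-1/285) = -62/95 ≈ -0.65263)
O(B, l) = 7 + B + l (O(B, l) = 7 + (B + l) = 7 + B + l)
o(M, P) = -442/95 + M + P (o(M, P) = -4 + ((M + P) - 62/95) = -4 + (-62/95 + M + P) = -442/95 + M + P)
o(O(U(5, 4), -11), D(-1))/56652 = (-442/95 + (7 + 0 - 11) + √(-12 - 1))/56652 = (-442/95 - 4 + √(-13))*(1/56652) = (-442/95 - 4 + I*√13)*(1/56652) = (-822/95 + I*√13)*(1/56652) = -137/896990 + I*√13/56652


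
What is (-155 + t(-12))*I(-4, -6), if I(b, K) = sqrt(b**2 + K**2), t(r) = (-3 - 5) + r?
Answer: -350*sqrt(13) ≈ -1261.9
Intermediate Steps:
t(r) = -8 + r
I(b, K) = sqrt(K**2 + b**2)
(-155 + t(-12))*I(-4, -6) = (-155 + (-8 - 12))*sqrt((-6)**2 + (-4)**2) = (-155 - 20)*sqrt(36 + 16) = -350*sqrt(13)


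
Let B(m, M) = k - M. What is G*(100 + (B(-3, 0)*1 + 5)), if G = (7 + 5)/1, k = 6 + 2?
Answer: 1356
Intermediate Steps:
k = 8
B(m, M) = 8 - M
G = 12 (G = 12*1 = 12)
G*(100 + (B(-3, 0)*1 + 5)) = 12*(100 + ((8 - 1*0)*1 + 5)) = 12*(100 + ((8 + 0)*1 + 5)) = 12*(100 + (8*1 + 5)) = 12*(100 + (8 + 5)) = 12*(100 + 13) = 12*113 = 1356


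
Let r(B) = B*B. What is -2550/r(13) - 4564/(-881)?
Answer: -1475234/148889 ≈ -9.9083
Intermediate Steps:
r(B) = B²
-2550/r(13) - 4564/(-881) = -2550/(13²) - 4564/(-881) = -2550/169 - 4564*(-1/881) = -2550*1/169 + 4564/881 = -2550/169 + 4564/881 = -1475234/148889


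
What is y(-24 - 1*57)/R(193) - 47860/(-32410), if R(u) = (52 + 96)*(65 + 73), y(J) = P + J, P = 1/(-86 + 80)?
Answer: 584917217/397165104 ≈ 1.4727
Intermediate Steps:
P = -⅙ (P = 1/(-6) = -⅙ ≈ -0.16667)
y(J) = -⅙ + J
R(u) = 20424 (R(u) = 148*138 = 20424)
y(-24 - 1*57)/R(193) - 47860/(-32410) = (-⅙ + (-24 - 1*57))/20424 - 47860/(-32410) = (-⅙ + (-24 - 57))*(1/20424) - 47860*(-1/32410) = (-⅙ - 81)*(1/20424) + 4786/3241 = -487/6*1/20424 + 4786/3241 = -487/122544 + 4786/3241 = 584917217/397165104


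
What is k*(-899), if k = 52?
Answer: -46748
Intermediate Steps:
k*(-899) = 52*(-899) = -46748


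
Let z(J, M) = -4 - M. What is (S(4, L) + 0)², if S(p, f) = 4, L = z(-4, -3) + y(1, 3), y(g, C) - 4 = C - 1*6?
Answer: 16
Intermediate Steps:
y(g, C) = -2 + C (y(g, C) = 4 + (C - 1*6) = 4 + (C - 6) = 4 + (-6 + C) = -2 + C)
L = 0 (L = (-4 - 1*(-3)) + (-2 + 3) = (-4 + 3) + 1 = -1 + 1 = 0)
(S(4, L) + 0)² = (4 + 0)² = 4² = 16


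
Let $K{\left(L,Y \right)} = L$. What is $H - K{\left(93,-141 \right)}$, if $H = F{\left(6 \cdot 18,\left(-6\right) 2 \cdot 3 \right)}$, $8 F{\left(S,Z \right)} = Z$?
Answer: $- \frac{195}{2} \approx -97.5$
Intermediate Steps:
$F{\left(S,Z \right)} = \frac{Z}{8}$
$H = - \frac{9}{2}$ ($H = \frac{\left(-6\right) 2 \cdot 3}{8} = \frac{\left(-12\right) 3}{8} = \frac{1}{8} \left(-36\right) = - \frac{9}{2} \approx -4.5$)
$H - K{\left(93,-141 \right)} = - \frac{9}{2} - 93 = - \frac{195}{2}$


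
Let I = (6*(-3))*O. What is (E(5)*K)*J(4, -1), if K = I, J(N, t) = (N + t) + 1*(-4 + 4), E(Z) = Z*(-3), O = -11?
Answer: -8910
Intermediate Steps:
E(Z) = -3*Z
J(N, t) = N + t (J(N, t) = (N + t) + 1*0 = (N + t) + 0 = N + t)
I = 198 (I = (6*(-3))*(-11) = -18*(-11) = 198)
K = 198
(E(5)*K)*J(4, -1) = (-3*5*198)*(4 - 1) = -15*198*3 = -2970*3 = -8910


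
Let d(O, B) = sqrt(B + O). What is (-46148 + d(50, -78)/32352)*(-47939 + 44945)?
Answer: 138167112 - 499*I*sqrt(7)/2696 ≈ 1.3817e+8 - 0.4897*I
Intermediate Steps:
(-46148 + d(50, -78)/32352)*(-47939 + 44945) = (-46148 + sqrt(-78 + 50)/32352)*(-47939 + 44945) = (-46148 + sqrt(-28)*(1/32352))*(-2994) = (-46148 + (2*I*sqrt(7))*(1/32352))*(-2994) = (-46148 + I*sqrt(7)/16176)*(-2994) = 138167112 - 499*I*sqrt(7)/2696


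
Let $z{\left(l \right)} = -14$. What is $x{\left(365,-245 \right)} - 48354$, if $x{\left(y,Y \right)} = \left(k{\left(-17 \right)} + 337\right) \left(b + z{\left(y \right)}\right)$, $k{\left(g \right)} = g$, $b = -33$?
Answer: $-63394$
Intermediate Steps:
$x{\left(y,Y \right)} = -15040$ ($x{\left(y,Y \right)} = \left(-17 + 337\right) \left(-33 - 14\right) = 320 \left(-47\right) = -15040$)
$x{\left(365,-245 \right)} - 48354 = -15040 - 48354 = -63394$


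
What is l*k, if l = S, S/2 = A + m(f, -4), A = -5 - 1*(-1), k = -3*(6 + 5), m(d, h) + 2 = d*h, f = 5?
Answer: 1716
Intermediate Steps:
m(d, h) = -2 + d*h
k = -33 (k = -3*11 = -33)
A = -4 (A = -5 + 1 = -4)
S = -52 (S = 2*(-4 + (-2 + 5*(-4))) = 2*(-4 + (-2 - 20)) = 2*(-4 - 22) = 2*(-26) = -52)
l = -52
l*k = -52*(-33) = 1716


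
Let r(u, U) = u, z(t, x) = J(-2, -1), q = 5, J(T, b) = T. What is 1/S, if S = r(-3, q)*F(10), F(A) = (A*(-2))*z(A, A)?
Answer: -1/120 ≈ -0.0083333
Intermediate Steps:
z(t, x) = -2
F(A) = 4*A (F(A) = (A*(-2))*(-2) = -2*A*(-2) = 4*A)
S = -120 (S = -12*10 = -3*40 = -120)
1/S = 1/(-120) = -1/120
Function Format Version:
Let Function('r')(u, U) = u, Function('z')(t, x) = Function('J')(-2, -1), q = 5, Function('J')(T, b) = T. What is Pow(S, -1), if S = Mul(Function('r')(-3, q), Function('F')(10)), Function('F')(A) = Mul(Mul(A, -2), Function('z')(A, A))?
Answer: Rational(-1, 120) ≈ -0.0083333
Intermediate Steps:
Function('z')(t, x) = -2
Function('F')(A) = Mul(4, A) (Function('F')(A) = Mul(Mul(A, -2), -2) = Mul(Mul(-2, A), -2) = Mul(4, A))
S = -120 (S = Mul(-3, Mul(4, 10)) = Mul(-3, 40) = -120)
Pow(S, -1) = Pow(-120, -1) = Rational(-1, 120)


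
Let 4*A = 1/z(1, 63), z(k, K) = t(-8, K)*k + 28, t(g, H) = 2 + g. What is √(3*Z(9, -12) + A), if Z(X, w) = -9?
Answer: 5*I*√2090/44 ≈ 5.1951*I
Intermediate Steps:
z(k, K) = 28 - 6*k (z(k, K) = (2 - 8)*k + 28 = -6*k + 28 = 28 - 6*k)
A = 1/88 (A = 1/(4*(28 - 6*1)) = 1/(4*(28 - 6)) = (¼)/22 = (¼)*(1/22) = 1/88 ≈ 0.011364)
√(3*Z(9, -12) + A) = √(3*(-9) + 1/88) = √(-27 + 1/88) = √(-2375/88) = 5*I*√2090/44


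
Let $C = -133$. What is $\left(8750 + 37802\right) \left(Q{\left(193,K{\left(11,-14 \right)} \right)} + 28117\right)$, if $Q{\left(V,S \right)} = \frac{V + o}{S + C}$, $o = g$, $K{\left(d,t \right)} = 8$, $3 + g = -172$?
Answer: $\frac{163611985064}{125} \approx 1.3089 \cdot 10^{9}$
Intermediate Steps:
$g = -175$ ($g = -3 - 172 = -175$)
$o = -175$
$Q{\left(V,S \right)} = \frac{-175 + V}{-133 + S}$ ($Q{\left(V,S \right)} = \frac{V - 175}{S - 133} = \frac{-175 + V}{-133 + S}$)
$\left(8750 + 37802\right) \left(Q{\left(193,K{\left(11,-14 \right)} \right)} + 28117\right) = \left(8750 + 37802\right) \left(\frac{-175 + 193}{-133 + 8} + 28117\right) = 46552 \left(\frac{1}{-125} \cdot 18 + 28117\right) = 46552 \left(\left(- \frac{1}{125}\right) 18 + 28117\right) = 46552 \left(- \frac{18}{125} + 28117\right) = 46552 \cdot \frac{3514607}{125} = \frac{163611985064}{125}$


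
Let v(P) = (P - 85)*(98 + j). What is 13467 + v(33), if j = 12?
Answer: 7747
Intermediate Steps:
v(P) = -9350 + 110*P (v(P) = (P - 85)*(98 + 12) = (-85 + P)*110 = -9350 + 110*P)
13467 + v(33) = 13467 + (-9350 + 110*33) = 13467 + (-9350 + 3630) = 13467 - 5720 = 7747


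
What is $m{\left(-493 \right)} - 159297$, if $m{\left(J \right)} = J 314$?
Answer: $-314099$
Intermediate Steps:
$m{\left(J \right)} = 314 J$
$m{\left(-493 \right)} - 159297 = 314 \left(-493\right) - 159297 = -154802 - 159297 = -314099$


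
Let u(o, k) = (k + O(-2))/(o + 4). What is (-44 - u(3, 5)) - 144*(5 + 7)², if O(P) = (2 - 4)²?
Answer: -145469/7 ≈ -20781.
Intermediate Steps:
O(P) = 4 (O(P) = (-2)² = 4)
u(o, k) = (4 + k)/(4 + o) (u(o, k) = (k + 4)/(o + 4) = (4 + k)/(4 + o))
(-44 - u(3, 5)) - 144*(5 + 7)² = (-44 - (4 + 5)/(4 + 3)) - 144*(5 + 7)² = (-44 - 9/7) - 144*12² = (-44 - 9/7) - 144*144 = (-44 - 1*9/7) - 20736 = (-44 - 9/7) - 20736 = -317/7 - 20736 = -145469/7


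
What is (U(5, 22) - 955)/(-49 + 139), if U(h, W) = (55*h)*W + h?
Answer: 170/3 ≈ 56.667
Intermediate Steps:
U(h, W) = h + 55*W*h (U(h, W) = 55*W*h + h = h + 55*W*h)
(U(5, 22) - 955)/(-49 + 139) = (5*(1 + 55*22) - 955)/(-49 + 139) = (5*(1 + 1210) - 955)/90 = (5*1211 - 955)*(1/90) = (6055 - 955)*(1/90) = 5100*(1/90) = 170/3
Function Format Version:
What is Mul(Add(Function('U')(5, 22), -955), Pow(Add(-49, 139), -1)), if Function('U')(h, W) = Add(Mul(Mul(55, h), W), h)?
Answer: Rational(170, 3) ≈ 56.667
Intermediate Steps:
Function('U')(h, W) = Add(h, Mul(55, W, h)) (Function('U')(h, W) = Add(Mul(55, W, h), h) = Add(h, Mul(55, W, h)))
Mul(Add(Function('U')(5, 22), -955), Pow(Add(-49, 139), -1)) = Mul(Add(Mul(5, Add(1, Mul(55, 22))), -955), Pow(Add(-49, 139), -1)) = Mul(Add(Mul(5, Add(1, 1210)), -955), Pow(90, -1)) = Mul(Add(Mul(5, 1211), -955), Rational(1, 90)) = Mul(Add(6055, -955), Rational(1, 90)) = Mul(5100, Rational(1, 90)) = Rational(170, 3)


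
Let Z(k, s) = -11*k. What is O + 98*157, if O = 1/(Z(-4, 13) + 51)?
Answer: 1461671/95 ≈ 15386.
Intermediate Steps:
O = 1/95 (O = 1/(-11*(-4) + 51) = 1/(44 + 51) = 1/95 ≈ 0.010526)
O + 98*157 = 1/95 + 98*157 = 1/95 + 15386 = 1461671/95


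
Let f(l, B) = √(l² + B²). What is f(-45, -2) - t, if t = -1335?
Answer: 1335 + √2029 ≈ 1380.0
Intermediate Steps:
f(l, B) = √(B² + l²)
f(-45, -2) - t = √((-2)² + (-45)²) - 1*(-1335) = √(4 + 2025) + 1335 = √2029 + 1335 = 1335 + √2029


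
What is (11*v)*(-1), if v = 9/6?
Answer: -33/2 ≈ -16.500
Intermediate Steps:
v = 3/2 (v = 9*(1/6) = 3/2 ≈ 1.5000)
(11*v)*(-1) = (11*(3/2))*(-1) = (33/2)*(-1) = -33/2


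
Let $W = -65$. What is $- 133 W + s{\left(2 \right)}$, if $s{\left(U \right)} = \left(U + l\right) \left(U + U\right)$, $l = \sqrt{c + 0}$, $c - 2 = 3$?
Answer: $8653 + 4 \sqrt{5} \approx 8661.9$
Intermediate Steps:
$c = 5$ ($c = 2 + 3 = 5$)
$l = \sqrt{5}$ ($l = \sqrt{5 + 0} = \sqrt{5} \approx 2.2361$)
$s{\left(U \right)} = 2 U \left(U + \sqrt{5}\right)$ ($s{\left(U \right)} = \left(U + \sqrt{5}\right) \left(U + U\right) = \left(U + \sqrt{5}\right) 2 U = 2 U \left(U + \sqrt{5}\right)$)
$- 133 W + s{\left(2 \right)} = \left(-133\right) \left(-65\right) + 2 \cdot 2 \left(2 + \sqrt{5}\right) = 8645 + \left(8 + 4 \sqrt{5}\right) = 8653 + 4 \sqrt{5}$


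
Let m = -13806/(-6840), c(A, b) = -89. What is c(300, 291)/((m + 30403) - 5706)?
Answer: -33820/9385627 ≈ -0.0036034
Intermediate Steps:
m = 767/380 (m = -13806*(-1/6840) = 767/380 ≈ 2.0184)
c(300, 291)/((m + 30403) - 5706) = -89/((767/380 + 30403) - 5706) = -89/(11553907/380 - 5706) = -89/9385627/380 = -89*380/9385627 = -33820/9385627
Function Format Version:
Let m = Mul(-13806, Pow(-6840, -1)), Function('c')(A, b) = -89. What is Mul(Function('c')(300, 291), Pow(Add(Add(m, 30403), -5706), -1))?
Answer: Rational(-33820, 9385627) ≈ -0.0036034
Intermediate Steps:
m = Rational(767, 380) (m = Mul(-13806, Rational(-1, 6840)) = Rational(767, 380) ≈ 2.0184)
Mul(Function('c')(300, 291), Pow(Add(Add(m, 30403), -5706), -1)) = Mul(-89, Pow(Add(Add(Rational(767, 380), 30403), -5706), -1)) = Mul(-89, Pow(Add(Rational(11553907, 380), -5706), -1)) = Mul(-89, Pow(Rational(9385627, 380), -1)) = Mul(-89, Rational(380, 9385627)) = Rational(-33820, 9385627)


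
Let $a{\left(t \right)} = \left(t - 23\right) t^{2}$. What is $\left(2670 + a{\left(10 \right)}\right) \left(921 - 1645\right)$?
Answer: $-991880$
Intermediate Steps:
$a{\left(t \right)} = t^{2} \left(-23 + t\right)$ ($a{\left(t \right)} = \left(-23 + t\right) t^{2} = t^{2} \left(-23 + t\right)$)
$\left(2670 + a{\left(10 \right)}\right) \left(921 - 1645\right) = \left(2670 + 10^{2} \left(-23 + 10\right)\right) \left(921 - 1645\right) = \left(2670 + 100 \left(-13\right)\right) \left(-724\right) = \left(2670 - 1300\right) \left(-724\right) = 1370 \left(-724\right) = -991880$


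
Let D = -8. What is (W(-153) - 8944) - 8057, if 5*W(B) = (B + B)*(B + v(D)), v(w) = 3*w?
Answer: -30843/5 ≈ -6168.6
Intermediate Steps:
W(B) = 2*B*(-24 + B)/5 (W(B) = ((B + B)*(B + 3*(-8)))/5 = ((2*B)*(B - 24))/5 = ((2*B)*(-24 + B))/5 = (2*B*(-24 + B))/5 = 2*B*(-24 + B)/5)
(W(-153) - 8944) - 8057 = ((⅖)*(-153)*(-24 - 153) - 8944) - 8057 = ((⅖)*(-153)*(-177) - 8944) - 8057 = (54162/5 - 8944) - 8057 = 9442/5 - 8057 = -30843/5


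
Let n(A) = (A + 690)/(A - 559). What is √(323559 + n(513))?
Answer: √684595506/46 ≈ 568.80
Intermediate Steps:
n(A) = (690 + A)/(-559 + A)
√(323559 + n(513)) = √(323559 + (690 + 513)/(-559 + 513)) = √(323559 + 1203/(-46)) = √(323559 - 1/46*1203) = √(323559 - 1203/46) = √(14882511/46) = √684595506/46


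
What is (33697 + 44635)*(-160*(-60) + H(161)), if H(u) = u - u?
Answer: 751987200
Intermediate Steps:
H(u) = 0
(33697 + 44635)*(-160*(-60) + H(161)) = (33697 + 44635)*(-160*(-60) + 0) = 78332*(9600 + 0) = 78332*9600 = 751987200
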